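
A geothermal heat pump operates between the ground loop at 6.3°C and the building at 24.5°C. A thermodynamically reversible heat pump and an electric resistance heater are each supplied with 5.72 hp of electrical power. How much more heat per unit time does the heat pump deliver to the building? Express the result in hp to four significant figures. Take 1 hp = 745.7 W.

In absolute terms T_C = 279.45 K and T_H = 297.65 K, so ΔT = 18.20 K.
COP_Carnot = T_H/ΔT = 297.65/18.20 = 16.35.
The heat pump delivers Q̇_H = COP × Ẇ = 93.55 hp; the resistance heater delivers Ẇ = 5.720 hp.
Extra = (COP − 1)·Ẇ = 87.83 hp.

87.83 hp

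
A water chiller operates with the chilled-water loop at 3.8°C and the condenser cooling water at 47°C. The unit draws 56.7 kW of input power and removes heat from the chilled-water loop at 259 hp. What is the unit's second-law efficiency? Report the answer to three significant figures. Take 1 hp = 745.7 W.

0.531

Converting, Q̇_C = 259.0 hp = 193.1 kW, so COP_actual = Q̇_C/Ẇ = 193.1/56.70 = 3.406.
In absolute terms T_C = 276.95 K and T_H = 320.15 K, so ΔT = 43.20 K.
COP_Carnot = T_C/ΔT = 276.95/43.20 = 6.411.
η_II = COP_actual/COP_Carnot = 3.406/6.411 = 0.5313.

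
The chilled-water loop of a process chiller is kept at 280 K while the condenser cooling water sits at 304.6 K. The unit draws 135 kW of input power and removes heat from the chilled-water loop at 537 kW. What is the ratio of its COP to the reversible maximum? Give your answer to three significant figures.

COP_actual = Q̇_C/Ẇ = 537.0/135.0 = 3.978.
The reservoir spacing is ΔT = 304.6 − 280 = 24.60 K.
COP_Carnot = T_C/ΔT = 280.00/24.60 = 11.38.
η_II = COP_actual/COP_Carnot = 3.978/11.38 = 0.3495.

0.349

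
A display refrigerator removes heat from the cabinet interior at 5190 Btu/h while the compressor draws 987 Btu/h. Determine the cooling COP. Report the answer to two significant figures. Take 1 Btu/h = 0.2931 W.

5.3

The first law gives Q̇_H = Q̇_C + Ẇ, so the three rates are Q̇_C = 5190, Q̇_H = 6177, Ẇ = 987.0 Btu/h.
COP_R = Q̇_C/Ẇ = 5190/987.0 = 5.258.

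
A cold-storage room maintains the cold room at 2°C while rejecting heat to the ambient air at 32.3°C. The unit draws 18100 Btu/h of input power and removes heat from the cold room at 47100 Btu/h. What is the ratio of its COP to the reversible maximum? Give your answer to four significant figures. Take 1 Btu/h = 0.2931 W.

COP_actual = Q̇_C/Ẇ = 47100/18100 = 2.602.
In absolute terms T_C = 275.15 K and T_H = 305.45 K, so ΔT = 30.30 K.
COP_Carnot = T_C/ΔT = 275.15/30.30 = 9.081.
η_II = COP_actual/COP_Carnot = 2.602/9.081 = 0.2866.

0.2866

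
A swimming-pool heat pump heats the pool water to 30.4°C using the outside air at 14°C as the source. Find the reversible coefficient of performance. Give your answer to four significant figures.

18.51

In absolute terms T_C = 287.15 K and T_H = 303.55 K, so ΔT = 16.40 K.
For a reversible cycle, COP_Carnot = T_H/ΔT = 303.55/16.40 = 18.51.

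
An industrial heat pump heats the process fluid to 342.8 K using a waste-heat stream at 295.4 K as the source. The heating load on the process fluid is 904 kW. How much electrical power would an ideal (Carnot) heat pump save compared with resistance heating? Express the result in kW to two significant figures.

780 kW

The reservoir spacing is ΔT = 342.8 − 295.4 = 47.40 K.
COP_Carnot = T_H/ΔT = 342.80/47.40 = 7.232.
Resistance heating needs Ẇ_res = Q̇_H = 904.0 kW; the reversible heat pump needs only Ẇ_hp = Q̇_H/COP = 125.0 kW.
Saving = 904.0 − 125.0 = 779.0 kW.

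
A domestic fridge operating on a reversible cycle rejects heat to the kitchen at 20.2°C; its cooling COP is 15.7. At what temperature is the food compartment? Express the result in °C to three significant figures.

For a Carnot refrigerator COP_R = T_C/(T_H − T_C), so T_C = COP·T_H/(1 + COP).
With T_H = 293.35 K, T_C = 15.7 × 293.35/16.70 = 275.78 K.
Converting, 275.78 K = 2.63°C.

2.63 °C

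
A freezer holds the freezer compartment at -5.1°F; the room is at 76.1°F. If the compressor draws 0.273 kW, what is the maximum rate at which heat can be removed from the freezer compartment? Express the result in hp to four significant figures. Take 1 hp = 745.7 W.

In absolute terms T_C = 252.54 K and T_H = 297.65 K, so ΔT = 45.11 K.
COP_Carnot = T_C/ΔT = 252.54/45.11 = 5.598.
Q̇_max = COP_Carnot × Ẇ = 5.598 × 0.2730 kW = 1.528 kW = 2.049 hp.

2.049 hp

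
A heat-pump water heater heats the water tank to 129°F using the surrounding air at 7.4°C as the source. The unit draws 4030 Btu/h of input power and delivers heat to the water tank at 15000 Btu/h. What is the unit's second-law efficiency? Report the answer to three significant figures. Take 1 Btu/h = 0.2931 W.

0.529

COP_actual = Q̇_H/Ẇ = 15000/4030 = 3.722.
In absolute terms T_C = 280.55 K and T_H = 327.04 K, so ΔT = 46.49 K.
COP_Carnot = T_H/ΔT = 327.04/46.49 = 7.035.
η_II = COP_actual/COP_Carnot = 3.722/7.035 = 0.5291.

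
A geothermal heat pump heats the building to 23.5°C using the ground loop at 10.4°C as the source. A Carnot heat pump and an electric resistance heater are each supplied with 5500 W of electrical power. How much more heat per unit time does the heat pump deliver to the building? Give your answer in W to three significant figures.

In absolute terms T_C = 283.55 K and T_H = 296.65 K, so ΔT = 13.10 K.
COP_Carnot = T_H/ΔT = 296.65/13.10 = 22.65.
The heat pump delivers Q̇_H = COP × Ẇ = 124500 W; the resistance heater delivers Ẇ = 5500 W.
Extra = (COP − 1)·Ẇ = 119000 W.

119000 W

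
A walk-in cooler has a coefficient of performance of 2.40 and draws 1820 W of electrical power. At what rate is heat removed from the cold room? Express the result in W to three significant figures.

Q̇_C = COP × Ẇ = 2.40 × 1820 = 4368 W.

4370 W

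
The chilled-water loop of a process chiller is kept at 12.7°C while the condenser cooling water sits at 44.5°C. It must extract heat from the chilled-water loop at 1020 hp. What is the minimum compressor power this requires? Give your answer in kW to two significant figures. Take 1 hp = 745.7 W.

In absolute terms T_C = 285.85 K and T_H = 317.65 K, so ΔT = 31.80 K.
COP_Carnot = T_C/ΔT = 285.85/31.80 = 8.989.
Ẇ_min = Q̇/COP_Carnot = 1020/8.989 = 113.5 hp = 84.62 kW.

85 kW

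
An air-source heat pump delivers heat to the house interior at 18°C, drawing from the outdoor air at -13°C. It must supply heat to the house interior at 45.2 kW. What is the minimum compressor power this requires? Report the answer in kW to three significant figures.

4.81 kW

In absolute terms T_C = 260.15 K and T_H = 291.15 K, so ΔT = 31.00 K.
COP_Carnot = T_H/ΔT = 291.15/31.00 = 9.392.
Ẇ_min = Q̇/COP_Carnot = 45.20/9.392 = 4.813 kW.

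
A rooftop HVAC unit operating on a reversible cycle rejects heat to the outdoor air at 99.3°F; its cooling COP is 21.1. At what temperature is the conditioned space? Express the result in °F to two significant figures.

74 °F

For a Carnot refrigerator COP_R = T_C/(T_H − T_C), so T_C = COP·T_H/(1 + COP).
With T_H = 310.54 K, T_C = 21.1 × 310.54/22.10 = 296.49 K.
Converting, 296.49 K = 74.01°F.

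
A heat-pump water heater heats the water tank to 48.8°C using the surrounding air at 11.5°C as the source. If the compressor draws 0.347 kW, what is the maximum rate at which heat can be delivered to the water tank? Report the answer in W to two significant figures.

In absolute terms T_C = 284.65 K and T_H = 321.95 K, so ΔT = 37.30 K.
COP_Carnot = T_H/ΔT = 321.95/37.30 = 8.631.
Q̇_max = COP_Carnot × Ẇ = 8.631 × 0.3470 kW = 2.995 kW = 2995 W.

3000 W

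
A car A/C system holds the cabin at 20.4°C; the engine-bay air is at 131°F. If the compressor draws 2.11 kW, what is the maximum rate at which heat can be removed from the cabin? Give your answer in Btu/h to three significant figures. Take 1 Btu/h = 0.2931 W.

61100 Btu/h

In absolute terms T_C = 293.55 K and T_H = 328.15 K, so ΔT = 34.60 K.
COP_Carnot = T_C/ΔT = 293.55/34.60 = 8.484.
Q̇_max = COP_Carnot × Ẇ = 8.484 × 2.110 kW = 17.90 kW = 61080 Btu/h.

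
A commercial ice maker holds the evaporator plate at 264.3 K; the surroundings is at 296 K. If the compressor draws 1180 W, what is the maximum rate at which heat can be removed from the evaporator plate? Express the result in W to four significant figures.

The reservoir spacing is ΔT = 296 − 264.3 = 31.70 K.
COP_Carnot = T_C/ΔT = 264.30/31.70 = 8.338.
Q̇_max = COP_Carnot × Ẇ = 8.338 × 1180 W = 9838 W.

9838 W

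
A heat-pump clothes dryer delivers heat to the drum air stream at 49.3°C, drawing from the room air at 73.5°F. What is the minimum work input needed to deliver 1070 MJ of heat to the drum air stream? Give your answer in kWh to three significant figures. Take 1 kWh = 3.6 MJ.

In absolute terms T_C = 296.21 K and T_H = 322.45 K, so ΔT = 26.24 K.
The reversible limit is COP_HP = T_H/ΔT = 12.29, so W_min = Q_H/COP = Q_H·ΔT/T_H.
W_min = 1070 × 26.24/322.45 = 87.09 MJ = 24.19 kWh.

24.2 kWh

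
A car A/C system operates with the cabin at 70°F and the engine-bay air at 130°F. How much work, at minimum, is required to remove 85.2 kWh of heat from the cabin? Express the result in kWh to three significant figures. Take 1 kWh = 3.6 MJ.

9.65 kWh

In absolute terms T_C = 294.26 K and T_H = 327.59 K, so ΔT = 33.33 K.
The reversible limit is COP_R = T_C/ΔT = 8.828, so W_min = Q_C/COP = Q_C·ΔT/T_C.
W_min = 85.20 × 33.33/294.26 = 9.651 kWh.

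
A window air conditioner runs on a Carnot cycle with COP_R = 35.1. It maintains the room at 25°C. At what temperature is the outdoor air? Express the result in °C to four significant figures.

COP_R = T_C/(T_H − T_C) gives T_H − T_C = T_C/COP.
With T_C = 298.15 K, T_H = 298.15 × (1 + 1/35.1) = 306.64 K.
Converting, 306.64 K = 33.49°C.

33.49 °C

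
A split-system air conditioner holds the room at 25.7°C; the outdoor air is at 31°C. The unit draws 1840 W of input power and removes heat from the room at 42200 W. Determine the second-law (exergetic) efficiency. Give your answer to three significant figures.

COP_actual = Q̇_C/Ẇ = 42200/1840 = 22.93.
In absolute terms T_C = 298.85 K and T_H = 304.15 K, so ΔT = 5.300 K.
COP_Carnot = T_C/ΔT = 298.85/5.300 = 56.39.
η_II = COP_actual/COP_Carnot = 22.93/56.39 = 0.4067.

0.407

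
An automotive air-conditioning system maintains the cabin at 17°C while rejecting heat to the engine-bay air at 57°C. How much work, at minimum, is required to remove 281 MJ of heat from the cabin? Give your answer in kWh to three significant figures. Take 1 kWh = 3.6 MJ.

In absolute terms T_C = 290.15 K and T_H = 330.15 K, so ΔT = 40.00 K.
The reversible limit is COP_R = T_C/ΔT = 7.254, so W_min = Q_C/COP = Q_C·ΔT/T_C.
W_min = 281.0 × 40.00/290.15 = 38.74 MJ = 10.76 kWh.

10.8 kWh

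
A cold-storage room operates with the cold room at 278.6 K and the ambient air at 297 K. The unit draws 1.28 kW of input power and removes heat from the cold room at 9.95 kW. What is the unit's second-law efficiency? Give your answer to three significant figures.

COP_actual = Q̇_C/Ẇ = 9.950/1.280 = 7.773.
The reservoir spacing is ΔT = 297 − 278.6 = 18.40 K.
COP_Carnot = T_C/ΔT = 278.60/18.40 = 15.14.
η_II = COP_actual/COP_Carnot = 7.773/15.14 = 0.5134.

0.513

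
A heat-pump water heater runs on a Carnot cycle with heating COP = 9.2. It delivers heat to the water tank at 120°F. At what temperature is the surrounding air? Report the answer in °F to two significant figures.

57 °F

COP_HP = T_H/(T_H − T_C) gives T_H − T_C = T_H/COP.
With T_H = 322.04 K, T_C = 322.04 × (1 − 1/9.2) = 287.03 K.
Converting, 287.03 K = 56.99°F.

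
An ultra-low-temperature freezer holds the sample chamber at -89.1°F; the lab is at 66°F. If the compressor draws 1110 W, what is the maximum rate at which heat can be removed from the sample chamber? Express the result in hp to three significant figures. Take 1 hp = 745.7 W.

In absolute terms T_C = 205.87 K and T_H = 292.04 K, so ΔT = 86.17 K.
COP_Carnot = T_C/ΔT = 205.87/86.17 = 2.389.
Q̇_max = COP_Carnot × Ẇ = 2.389 × 1110 W = 2652 W = 3.556 hp.

3.56 hp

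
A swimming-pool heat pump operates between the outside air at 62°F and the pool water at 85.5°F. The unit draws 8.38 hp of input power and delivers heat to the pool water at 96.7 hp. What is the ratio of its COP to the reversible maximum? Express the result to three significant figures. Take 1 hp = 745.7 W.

0.497

COP_actual = Q̇_H/Ẇ = 96.70/8.380 = 11.54.
In absolute terms T_C = 289.82 K and T_H = 302.87 K, so ΔT = 13.06 K.
COP_Carnot = T_H/ΔT = 302.87/13.06 = 23.20.
η_II = COP_actual/COP_Carnot = 11.54/23.20 = 0.4974.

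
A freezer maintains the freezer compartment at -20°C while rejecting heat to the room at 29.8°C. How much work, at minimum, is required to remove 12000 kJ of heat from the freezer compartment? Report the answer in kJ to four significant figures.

In absolute terms T_C = 253.15 K and T_H = 302.95 K, so ΔT = 49.80 K.
The reversible limit is COP_R = T_C/ΔT = 5.083, so W_min = Q_C/COP = Q_C·ΔT/T_C.
W_min = 12000 × 49.80/253.15 = 2361 kJ.

2361 kJ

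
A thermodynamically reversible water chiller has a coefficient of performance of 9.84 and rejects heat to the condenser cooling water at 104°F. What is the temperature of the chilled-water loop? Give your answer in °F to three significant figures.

52.0 °F

For a Carnot refrigerator COP_R = T_C/(T_H − T_C), so T_C = COP·T_H/(1 + COP).
With T_H = 313.15 K, T_C = 9.84 × 313.15/10.84 = 284.26 K.
Converting, 284.26 K = 52.00°F.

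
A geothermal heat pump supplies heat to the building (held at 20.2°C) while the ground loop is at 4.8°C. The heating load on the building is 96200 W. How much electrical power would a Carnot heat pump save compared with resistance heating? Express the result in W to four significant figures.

91150 W

In absolute terms T_C = 277.95 K and T_H = 293.35 K, so ΔT = 15.40 K.
COP_Carnot = T_H/ΔT = 293.35/15.40 = 19.05.
Resistance heating needs Ẇ_res = Q̇_H = 96200 W; the reversible heat pump needs only Ẇ_hp = Q̇_H/COP = 5050 W.
Saving = 96200 − 5050 = 91150 W.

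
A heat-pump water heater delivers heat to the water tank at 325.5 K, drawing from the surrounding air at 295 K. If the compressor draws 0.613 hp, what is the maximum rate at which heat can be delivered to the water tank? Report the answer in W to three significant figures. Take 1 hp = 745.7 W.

The reservoir spacing is ΔT = 325.5 − 295 = 30.50 K.
COP_Carnot = T_H/ΔT = 325.50/30.50 = 10.67.
Q̇_max = COP_Carnot × Ẇ = 10.67 × 0.6130 hp = 6.542 hp = 4878 W.

4880 W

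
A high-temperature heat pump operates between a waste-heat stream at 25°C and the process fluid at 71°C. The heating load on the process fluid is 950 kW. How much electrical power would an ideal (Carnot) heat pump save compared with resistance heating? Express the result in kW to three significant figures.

In absolute terms T_C = 298.15 K and T_H = 344.15 K, so ΔT = 46.00 K.
COP_Carnot = T_H/ΔT = 344.15/46.00 = 7.482.
Resistance heating needs Ẇ_res = Q̇_H = 950.0 kW; the reversible heat pump needs only Ẇ_hp = Q̇_H/COP = 127.0 kW.
Saving = 950.0 − 127.0 = 823.0 kW.

823 kW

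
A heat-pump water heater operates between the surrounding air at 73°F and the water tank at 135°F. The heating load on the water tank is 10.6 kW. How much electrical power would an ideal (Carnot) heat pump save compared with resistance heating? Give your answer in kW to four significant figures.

9.495 kW

In absolute terms T_C = 295.93 K and T_H = 330.37 K, so ΔT = 34.44 K.
COP_Carnot = T_H/ΔT = 330.37/34.44 = 9.591.
Resistance heating needs Ẇ_res = Q̇_H = 10.60 kW; the reversible heat pump needs only Ẇ_hp = Q̇_H/COP = 1.105 kW.
Saving = 10.60 − 1.105 = 9.495 kW.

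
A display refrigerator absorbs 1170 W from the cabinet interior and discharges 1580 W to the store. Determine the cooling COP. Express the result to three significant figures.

The first law gives Q̇_H = Q̇_C + Ẇ, so the three rates are Q̇_C = 1170, Q̇_H = 1580, Ẇ = 410.0 W.
COP_R = Q̇_C/Ẇ = 1170/410.0 = 2.854.

2.85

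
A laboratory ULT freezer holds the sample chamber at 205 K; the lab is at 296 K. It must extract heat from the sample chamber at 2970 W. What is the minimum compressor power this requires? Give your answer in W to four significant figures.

1318 W

The reservoir spacing is ΔT = 296 − 205 = 91.00 K.
COP_Carnot = T_C/ΔT = 205.00/91.00 = 2.253.
Ẇ_min = Q̇/COP_Carnot = 2970/2.253 = 1318 W.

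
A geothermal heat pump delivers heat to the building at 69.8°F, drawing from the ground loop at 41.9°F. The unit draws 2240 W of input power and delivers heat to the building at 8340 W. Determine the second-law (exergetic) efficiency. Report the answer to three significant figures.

COP_actual = Q̇_H/Ẇ = 8340/2240 = 3.723.
In absolute terms T_C = 278.65 K and T_H = 294.15 K, so ΔT = 15.50 K.
COP_Carnot = T_H/ΔT = 294.15/15.50 = 18.98.
η_II = COP_actual/COP_Carnot = 3.723/18.98 = 0.1962.

0.196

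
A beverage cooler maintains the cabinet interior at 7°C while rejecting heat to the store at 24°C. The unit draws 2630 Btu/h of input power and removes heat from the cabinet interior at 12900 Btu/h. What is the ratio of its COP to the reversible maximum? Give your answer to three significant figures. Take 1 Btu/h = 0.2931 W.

COP_actual = Q̇_C/Ẇ = 12900/2630 = 4.905.
In absolute terms T_C = 280.15 K and T_H = 297.15 K, so ΔT = 17.00 K.
COP_Carnot = T_C/ΔT = 280.15/17.00 = 16.48.
η_II = COP_actual/COP_Carnot = 4.905/16.48 = 0.2976.

0.298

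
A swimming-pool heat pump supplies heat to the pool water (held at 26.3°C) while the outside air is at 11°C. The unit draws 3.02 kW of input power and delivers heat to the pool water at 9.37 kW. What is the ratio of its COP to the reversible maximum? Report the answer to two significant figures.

COP_actual = Q̇_H/Ẇ = 9.370/3.020 = 3.103.
In absolute terms T_C = 284.15 K and T_H = 299.45 K, so ΔT = 15.30 K.
COP_Carnot = T_H/ΔT = 299.45/15.30 = 19.57.
η_II = COP_actual/COP_Carnot = 3.103/19.57 = 0.1585.

0.16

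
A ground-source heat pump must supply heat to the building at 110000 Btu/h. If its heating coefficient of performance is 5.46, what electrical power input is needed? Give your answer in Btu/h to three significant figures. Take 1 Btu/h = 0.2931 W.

20100 Btu/h

Ẇ = Q̇_H/COP_HP = 110000/5.46 = 20150 Btu/h.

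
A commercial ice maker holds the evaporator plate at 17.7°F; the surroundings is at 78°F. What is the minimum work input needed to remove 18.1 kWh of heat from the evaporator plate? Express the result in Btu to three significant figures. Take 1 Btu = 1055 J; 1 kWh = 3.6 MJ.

In absolute terms T_C = 265.21 K and T_H = 298.71 K, so ΔT = 33.50 K.
The reversible limit is COP_R = T_C/ΔT = 7.917, so W_min = Q_C/COP = Q_C·ΔT/T_C.
W_min = 18.10 × 33.50/265.21 = 2.286 kWh = 7802 Btu.

7800 Btu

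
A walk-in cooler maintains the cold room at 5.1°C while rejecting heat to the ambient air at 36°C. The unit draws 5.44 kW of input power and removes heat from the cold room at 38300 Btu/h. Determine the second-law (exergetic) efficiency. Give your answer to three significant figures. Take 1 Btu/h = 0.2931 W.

0.229

Converting, Q̇_C = 38300 Btu/h = 11.23 kW, so COP_actual = Q̇_C/Ẇ = 11.23/5.440 = 2.064.
In absolute terms T_C = 278.25 K and T_H = 309.15 K, so ΔT = 30.90 K.
COP_Carnot = T_C/ΔT = 278.25/30.90 = 9.005.
η_II = COP_actual/COP_Carnot = 2.064/9.005 = 0.2292.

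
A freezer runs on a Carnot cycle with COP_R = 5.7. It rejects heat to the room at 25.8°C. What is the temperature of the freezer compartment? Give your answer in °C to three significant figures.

For a Carnot refrigerator COP_R = T_C/(T_H − T_C), so T_C = COP·T_H/(1 + COP).
With T_H = 298.95 K, T_C = 5.7 × 298.95/6.700 = 254.33 K.
Converting, 254.33 K = -18.82°C.

-18.8 °C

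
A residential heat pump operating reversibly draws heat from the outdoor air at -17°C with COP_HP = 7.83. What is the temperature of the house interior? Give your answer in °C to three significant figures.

20.5 °C

COP_HP = T_H/(T_H − T_C) rearranges to T_H = COP·T_C/(COP − 1).
With T_C = 256.15 K, T_H = 7.83 × 256.15/6.830 = 293.65 K.
Converting, 293.65 K = 20.50°C.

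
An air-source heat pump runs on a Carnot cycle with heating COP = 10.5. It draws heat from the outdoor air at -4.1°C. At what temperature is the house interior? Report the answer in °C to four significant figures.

24.22 °C

COP_HP = T_H/(T_H − T_C) rearranges to T_H = COP·T_C/(COP − 1).
With T_C = 269.05 K, T_H = 10.5 × 269.05/9.500 = 297.37 K.
Converting, 297.37 K = 24.22°C.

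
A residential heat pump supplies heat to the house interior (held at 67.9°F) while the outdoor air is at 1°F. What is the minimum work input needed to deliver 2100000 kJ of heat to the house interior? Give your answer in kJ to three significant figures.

In absolute terms T_C = 255.93 K and T_H = 293.09 K, so ΔT = 37.17 K.
The reversible limit is COP_HP = T_H/ΔT = 7.886, so W_min = Q_H/COP = Q_H·ΔT/T_H.
W_min = 2100000 × 37.17/293.09 = 266300 kJ.

266000 kJ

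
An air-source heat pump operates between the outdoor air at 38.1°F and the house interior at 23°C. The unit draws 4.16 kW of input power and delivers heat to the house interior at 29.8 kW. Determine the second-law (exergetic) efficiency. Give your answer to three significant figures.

0.474

COP_actual = Q̇_H/Ẇ = 29.80/4.160 = 7.163.
In absolute terms T_C = 276.54 K and T_H = 296.15 K, so ΔT = 19.61 K.
COP_Carnot = T_H/ΔT = 296.15/19.61 = 15.10.
η_II = COP_actual/COP_Carnot = 7.163/15.10 = 0.4744.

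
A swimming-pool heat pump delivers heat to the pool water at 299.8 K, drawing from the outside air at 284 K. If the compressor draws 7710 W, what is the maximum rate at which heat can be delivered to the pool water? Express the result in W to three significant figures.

146000 W

The reservoir spacing is ΔT = 299.8 − 284 = 15.80 K.
COP_Carnot = T_H/ΔT = 299.80/15.80 = 18.97.
Q̇_max = COP_Carnot × Ẇ = 18.97 × 7710 W = 146300 W.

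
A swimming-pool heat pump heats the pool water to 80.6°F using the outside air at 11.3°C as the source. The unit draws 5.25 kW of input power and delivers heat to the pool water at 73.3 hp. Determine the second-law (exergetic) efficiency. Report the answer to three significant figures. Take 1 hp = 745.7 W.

0.545

Converting, Q̇_H = 73.30 hp = 54.66 kW, so COP_actual = Q̇_H/Ẇ = 54.66/5.250 = 10.41.
In absolute terms T_C = 284.45 K and T_H = 300.15 K, so ΔT = 15.70 K.
COP_Carnot = T_H/ΔT = 300.15/15.70 = 19.12.
η_II = COP_actual/COP_Carnot = 10.41/19.12 = 0.5446.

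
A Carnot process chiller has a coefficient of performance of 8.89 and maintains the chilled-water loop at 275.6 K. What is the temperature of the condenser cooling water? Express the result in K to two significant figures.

310 K

COP_R = T_C/(T_H − T_C) gives T_H − T_C = T_C/COP.
With T_C = 275.60 K, T_H = 275.60 × (1 + 1/8.89) = 306.60 K.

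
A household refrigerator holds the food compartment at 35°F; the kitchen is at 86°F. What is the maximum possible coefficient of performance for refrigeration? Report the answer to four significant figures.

9.699

In absolute terms T_C = 274.82 K and T_H = 303.15 K, so ΔT = 28.33 K.
For a reversible cycle, COP_Carnot = T_C/ΔT = 274.82/28.33 = 9.699.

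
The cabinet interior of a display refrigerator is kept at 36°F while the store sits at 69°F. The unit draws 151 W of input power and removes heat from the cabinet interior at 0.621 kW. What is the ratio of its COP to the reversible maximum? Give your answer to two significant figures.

0.27

Converting, Q̇_C = 0.6210 kW = 621.0 W, so COP_actual = Q̇_C/Ẇ = 621.0/151.0 = 4.113.
In absolute terms T_C = 275.37 K and T_H = 293.71 K, so ΔT = 18.33 K.
COP_Carnot = T_C/ΔT = 275.37/18.33 = 15.02.
η_II = COP_actual/COP_Carnot = 4.113/15.02 = 0.2738.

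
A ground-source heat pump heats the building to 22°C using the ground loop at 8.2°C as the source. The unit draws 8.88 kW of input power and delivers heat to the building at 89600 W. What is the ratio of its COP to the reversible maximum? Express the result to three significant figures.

0.472

Converting, Q̇_H = 89600 W = 89.60 kW, so COP_actual = Q̇_H/Ẇ = 89.60/8.880 = 10.09.
In absolute terms T_C = 281.35 K and T_H = 295.15 K, so ΔT = 13.80 K.
COP_Carnot = T_H/ΔT = 295.15/13.80 = 21.39.
η_II = COP_actual/COP_Carnot = 10.09/21.39 = 0.4718.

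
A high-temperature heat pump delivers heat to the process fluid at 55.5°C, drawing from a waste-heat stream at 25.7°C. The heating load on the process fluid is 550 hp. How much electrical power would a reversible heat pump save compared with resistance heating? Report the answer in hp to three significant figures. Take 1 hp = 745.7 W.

500 hp

In absolute terms T_C = 298.85 K and T_H = 328.65 K, so ΔT = 29.80 K.
COP_Carnot = T_H/ΔT = 328.65/29.80 = 11.03.
Resistance heating needs Ẇ_res = Q̇_H = 550.0 hp; the reversible heat pump needs only Ẇ_hp = Q̇_H/COP = 49.87 hp.
Saving = 550.0 − 49.87 = 500.1 hp.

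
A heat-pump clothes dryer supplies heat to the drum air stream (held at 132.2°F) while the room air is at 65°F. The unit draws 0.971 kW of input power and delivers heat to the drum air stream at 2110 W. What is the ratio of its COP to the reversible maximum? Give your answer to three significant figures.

Converting, Q̇_H = 2110 W = 2.110 kW, so COP_actual = Q̇_H/Ẇ = 2.110/0.9710 = 2.173.
In absolute terms T_C = 291.48 K and T_H = 328.82 K, so ΔT = 37.33 K.
COP_Carnot = T_H/ΔT = 328.82/37.33 = 8.808.
η_II = COP_actual/COP_Carnot = 2.173/8.808 = 0.2467.

0.247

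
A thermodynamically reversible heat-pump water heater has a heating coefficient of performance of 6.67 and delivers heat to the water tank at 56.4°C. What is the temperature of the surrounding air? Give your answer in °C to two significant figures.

7.0 °C

COP_HP = T_H/(T_H − T_C) gives T_H − T_C = T_H/COP.
With T_H = 329.55 K, T_C = 329.55 × (1 − 1/6.67) = 280.14 K.
Converting, 280.14 K = 6.99°C.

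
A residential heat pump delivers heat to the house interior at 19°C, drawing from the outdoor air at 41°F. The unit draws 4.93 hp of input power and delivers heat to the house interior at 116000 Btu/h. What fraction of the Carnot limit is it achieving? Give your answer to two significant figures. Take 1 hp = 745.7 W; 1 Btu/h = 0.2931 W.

0.44

Converting, Q̇_H = 116000 Btu/h = 45.59 hp, so COP_actual = Q̇_H/Ẇ = 45.59/4.930 = 9.248.
In absolute terms T_C = 278.15 K and T_H = 292.15 K, so ΔT = 14.00 K.
COP_Carnot = T_H/ΔT = 292.15/14.00 = 20.87.
η_II = COP_actual/COP_Carnot = 9.248/20.87 = 0.4432.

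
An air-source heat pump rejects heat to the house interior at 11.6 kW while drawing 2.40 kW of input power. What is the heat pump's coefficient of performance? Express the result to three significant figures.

The first law gives Q̇_H = Q̇_C + Ẇ, so the three rates are Q̇_C = 9.200, Q̇_H = 11.60, Ẇ = 2.400 kW.
COP_HP = Q̇_H/Ẇ = 11.60/2.400 = 4.833.

4.83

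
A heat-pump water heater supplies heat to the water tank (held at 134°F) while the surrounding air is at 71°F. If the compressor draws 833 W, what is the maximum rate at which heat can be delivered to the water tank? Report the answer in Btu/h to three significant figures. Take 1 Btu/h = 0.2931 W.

In absolute terms T_C = 294.82 K and T_H = 329.82 K, so ΔT = 35.00 K.
COP_Carnot = T_H/ΔT = 329.82/35.00 = 9.423.
Q̇_max = COP_Carnot × Ẇ = 9.423 × 833.0 W = 7850 W = 26780 Btu/h.

26800 Btu/h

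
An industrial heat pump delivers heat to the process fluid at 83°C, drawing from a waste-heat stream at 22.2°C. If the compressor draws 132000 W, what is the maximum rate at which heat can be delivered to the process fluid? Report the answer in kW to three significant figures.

In absolute terms T_C = 295.35 K and T_H = 356.15 K, so ΔT = 60.80 K.
COP_Carnot = T_H/ΔT = 356.15/60.80 = 5.858.
Q̇_max = COP_Carnot × Ẇ = 5.858 × 132000 W = 773200 W = 773.2 kW.

773 kW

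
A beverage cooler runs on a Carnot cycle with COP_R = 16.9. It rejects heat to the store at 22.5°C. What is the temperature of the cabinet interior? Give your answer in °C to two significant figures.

6.0 °C

For a Carnot refrigerator COP_R = T_C/(T_H − T_C), so T_C = COP·T_H/(1 + COP).
With T_H = 295.65 K, T_C = 16.9 × 295.65/17.90 = 279.13 K.
Converting, 279.13 K = 5.98°C.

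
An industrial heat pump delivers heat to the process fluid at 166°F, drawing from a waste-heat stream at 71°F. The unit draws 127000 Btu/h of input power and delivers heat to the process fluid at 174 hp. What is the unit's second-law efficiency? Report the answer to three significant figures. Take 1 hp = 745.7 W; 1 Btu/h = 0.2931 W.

Converting, Q̇_H = 174.0 hp = 442700 Btu/h, so COP_actual = Q̇_H/Ẇ = 442700/127000 = 3.486.
In absolute terms T_C = 294.82 K and T_H = 347.59 K, so ΔT = 52.78 K.
COP_Carnot = T_H/ΔT = 347.59/52.78 = 6.586.
η_II = COP_actual/COP_Carnot = 3.486/6.586 = 0.5293.

0.529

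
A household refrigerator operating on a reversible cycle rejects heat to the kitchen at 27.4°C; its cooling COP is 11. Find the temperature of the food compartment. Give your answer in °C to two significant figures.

For a Carnot refrigerator COP_R = T_C/(T_H − T_C), so T_C = COP·T_H/(1 + COP).
With T_H = 300.55 K, T_C = 11 × 300.55/12.00 = 275.50 K.
Converting, 275.50 K = 2.35°C.

2.4 °C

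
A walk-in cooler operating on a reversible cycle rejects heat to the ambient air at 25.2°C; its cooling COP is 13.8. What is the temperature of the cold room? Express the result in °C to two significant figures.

For a Carnot refrigerator COP_R = T_C/(T_H − T_C), so T_C = COP·T_H/(1 + COP).
With T_H = 298.35 K, T_C = 13.8 × 298.35/14.80 = 278.19 K.
Converting, 278.19 K = 5.04°C.

5.0 °C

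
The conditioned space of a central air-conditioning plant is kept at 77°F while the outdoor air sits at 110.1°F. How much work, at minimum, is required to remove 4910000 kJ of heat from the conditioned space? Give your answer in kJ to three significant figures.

303000 kJ

In absolute terms T_C = 298.15 K and T_H = 316.54 K, so ΔT = 18.39 K.
The reversible limit is COP_R = T_C/ΔT = 16.21, so W_min = Q_C/COP = Q_C·ΔT/T_C.
W_min = 4910000 × 18.39/298.15 = 302800 kJ.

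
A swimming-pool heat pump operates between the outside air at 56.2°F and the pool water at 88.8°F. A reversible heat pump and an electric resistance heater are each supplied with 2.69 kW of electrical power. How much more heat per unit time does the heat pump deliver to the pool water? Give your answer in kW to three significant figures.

In absolute terms T_C = 286.59 K and T_H = 304.71 K, so ΔT = 18.11 K.
COP_Carnot = T_H/ΔT = 304.71/18.11 = 16.82.
The heat pump delivers Q̇_H = COP × Ẇ = 45.26 kW; the resistance heater delivers Ẇ = 2.690 kW.
Extra = (COP − 1)·Ẇ = 42.57 kW.

42.6 kW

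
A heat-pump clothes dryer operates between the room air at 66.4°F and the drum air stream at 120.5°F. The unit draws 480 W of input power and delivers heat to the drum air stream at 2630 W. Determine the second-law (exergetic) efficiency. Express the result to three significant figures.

0.511

COP_actual = Q̇_H/Ẇ = 2630/480.0 = 5.479.
In absolute terms T_C = 292.26 K and T_H = 322.32 K, so ΔT = 30.06 K.
COP_Carnot = T_H/ΔT = 322.32/30.06 = 10.72.
η_II = COP_actual/COP_Carnot = 5.479/10.72 = 0.5109.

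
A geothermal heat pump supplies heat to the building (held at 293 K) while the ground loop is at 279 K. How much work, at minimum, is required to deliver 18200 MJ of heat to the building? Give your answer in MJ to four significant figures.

The reservoir spacing is ΔT = 293 − 279 = 14.00 K.
The reversible limit is COP_HP = T_H/ΔT = 20.93, so W_min = Q_H/COP = Q_H·ΔT/T_H.
W_min = 18200 × 14.00/293.00 = 869.6 MJ.

869.6 MJ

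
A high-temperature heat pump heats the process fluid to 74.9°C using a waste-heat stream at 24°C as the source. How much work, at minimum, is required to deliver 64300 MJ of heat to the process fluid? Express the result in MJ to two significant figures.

In absolute terms T_C = 297.15 K and T_H = 348.05 K, so ΔT = 50.90 K.
The reversible limit is COP_HP = T_H/ΔT = 6.838, so W_min = Q_H/COP = Q_H·ΔT/T_H.
W_min = 64300 × 50.90/348.05 = 9403 MJ.

9400 MJ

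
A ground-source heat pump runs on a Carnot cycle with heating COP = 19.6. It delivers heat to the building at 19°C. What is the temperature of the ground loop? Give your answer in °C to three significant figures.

4.09 °C

COP_HP = T_H/(T_H − T_C) gives T_H − T_C = T_H/COP.
With T_H = 292.15 K, T_C = 292.15 × (1 − 1/19.6) = 277.24 K.
Converting, 277.24 K = 4.09°C.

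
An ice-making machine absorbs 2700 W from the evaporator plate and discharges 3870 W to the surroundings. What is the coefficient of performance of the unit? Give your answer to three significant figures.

The first law gives Q̇_H = Q̇_C + Ẇ, so the three rates are Q̇_C = 2700, Q̇_H = 3870, Ẇ = 1170 W.
COP_R = Q̇_C/Ẇ = 2700/1170 = 2.308.

2.31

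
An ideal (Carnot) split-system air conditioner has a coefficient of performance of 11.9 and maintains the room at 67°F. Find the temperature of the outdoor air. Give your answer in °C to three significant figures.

COP_R = T_C/(T_H − T_C) gives T_H − T_C = T_C/COP.
With T_C = 292.59 K, T_H = 292.59 × (1 + 1/11.9) = 317.18 K.
Converting, 317.18 K = 44.03°C.

44.0 °C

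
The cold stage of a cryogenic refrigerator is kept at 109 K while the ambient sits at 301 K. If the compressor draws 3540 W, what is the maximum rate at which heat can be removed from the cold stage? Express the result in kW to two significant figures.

2.0 kW

The reservoir spacing is ΔT = 301 − 109 = 192.0 K.
COP_Carnot = T_C/ΔT = 109.00/192.0 = 0.5677.
Q̇_max = COP_Carnot × Ẇ = 0.5677 × 3540 W = 2010 W = 2.010 kW.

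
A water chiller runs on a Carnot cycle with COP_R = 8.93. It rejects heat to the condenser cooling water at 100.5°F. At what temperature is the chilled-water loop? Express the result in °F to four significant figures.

44.09 °F

For a Carnot refrigerator COP_R = T_C/(T_H − T_C), so T_C = COP·T_H/(1 + COP).
With T_H = 311.21 K, T_C = 8.93 × 311.21/9.930 = 279.87 K.
Converting, 279.87 K = 44.09°F.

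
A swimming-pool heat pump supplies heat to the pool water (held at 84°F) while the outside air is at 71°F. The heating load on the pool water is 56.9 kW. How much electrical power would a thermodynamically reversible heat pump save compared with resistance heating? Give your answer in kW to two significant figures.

In absolute terms T_C = 294.82 K and T_H = 302.04 K, so ΔT = 7.222 K.
COP_Carnot = T_H/ΔT = 302.04/7.222 = 41.82.
Resistance heating needs Ẇ_res = Q̇_H = 56.90 kW; the reversible heat pump needs only Ẇ_hp = Q̇_H/COP = 1.361 kW.
Saving = 56.90 − 1.361 = 55.54 kW.

56 kW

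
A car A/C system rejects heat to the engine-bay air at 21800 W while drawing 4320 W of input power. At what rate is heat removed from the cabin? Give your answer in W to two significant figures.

For a cyclic device the first law requires Q̇_H = Q̇_C + Ẇ.
Q̇_C = Q̇_H − Ẇ = 17480 W.

17000 W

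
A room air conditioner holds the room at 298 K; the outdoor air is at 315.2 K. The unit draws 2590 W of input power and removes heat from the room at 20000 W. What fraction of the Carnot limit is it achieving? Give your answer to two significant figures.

0.45

COP_actual = Q̇_C/Ẇ = 20000/2590 = 7.722.
The reservoir spacing is ΔT = 315.2 − 298 = 17.20 K.
COP_Carnot = T_C/ΔT = 298.00/17.20 = 17.33.
η_II = COP_actual/COP_Carnot = 7.722/17.33 = 0.4457.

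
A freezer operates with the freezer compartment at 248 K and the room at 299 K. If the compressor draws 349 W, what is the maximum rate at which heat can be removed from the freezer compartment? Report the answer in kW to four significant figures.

The reservoir spacing is ΔT = 299 − 248 = 51.00 K.
COP_Carnot = T_C/ΔT = 248.00/51.00 = 4.863.
Q̇_max = COP_Carnot × Ẇ = 4.863 × 349.0 W = 1697 W = 1.697 kW.

1.697 kW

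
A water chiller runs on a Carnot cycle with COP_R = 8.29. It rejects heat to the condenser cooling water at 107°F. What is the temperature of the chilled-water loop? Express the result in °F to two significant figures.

For a Carnot refrigerator COP_R = T_C/(T_H − T_C), so T_C = COP·T_H/(1 + COP).
With T_H = 314.82 K, T_C = 8.29 × 314.82/9.290 = 280.93 K.
Converting, 280.93 K = 46.00°F.

46 °F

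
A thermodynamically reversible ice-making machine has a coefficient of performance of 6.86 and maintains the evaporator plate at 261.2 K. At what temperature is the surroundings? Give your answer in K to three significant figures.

COP_R = T_C/(T_H − T_C) gives T_H − T_C = T_C/COP.
With T_C = 261.20 K, T_H = 261.20 × (1 + 1/6.86) = 299.28 K.

299 K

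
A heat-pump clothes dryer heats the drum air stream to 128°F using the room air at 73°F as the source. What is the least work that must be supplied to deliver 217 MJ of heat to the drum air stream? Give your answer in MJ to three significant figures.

20.3 MJ

In absolute terms T_C = 295.93 K and T_H = 326.48 K, so ΔT = 30.56 K.
The reversible limit is COP_HP = T_H/ΔT = 10.68, so W_min = Q_H/COP = Q_H·ΔT/T_H.
W_min = 217.0 × 30.56/326.48 = 20.31 MJ.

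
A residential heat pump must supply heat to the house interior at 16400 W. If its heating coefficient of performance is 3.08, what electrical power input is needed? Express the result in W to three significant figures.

Ẇ = Q̇_H/COP_HP = 16400/3.08 = 5325 W.

5320 W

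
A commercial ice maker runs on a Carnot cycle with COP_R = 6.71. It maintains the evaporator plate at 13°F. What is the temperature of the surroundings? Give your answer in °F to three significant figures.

COP_R = T_C/(T_H − T_C) gives T_H − T_C = T_C/COP.
With T_C = 262.59 K, T_H = 262.59 × (1 + 1/6.71) = 301.73 K.
Converting, 301.73 K = 83.44°F.

83.4 °F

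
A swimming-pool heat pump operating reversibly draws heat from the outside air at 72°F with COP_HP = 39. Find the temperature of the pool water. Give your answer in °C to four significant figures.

30.00 °C

COP_HP = T_H/(T_H − T_C) rearranges to T_H = COP·T_C/(COP − 1).
With T_C = 295.37 K, T_H = 39 × 295.37/38.00 = 303.15 K.
Converting, 303.15 K = 30.00°C.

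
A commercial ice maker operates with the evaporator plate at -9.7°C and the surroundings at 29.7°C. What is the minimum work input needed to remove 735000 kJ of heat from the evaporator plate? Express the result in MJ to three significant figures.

In absolute terms T_C = 263.45 K and T_H = 302.85 K, so ΔT = 39.40 K.
The reversible limit is COP_R = T_C/ΔT = 6.687, so W_min = Q_C/COP = Q_C·ΔT/T_C.
W_min = 735000 × 39.40/263.45 = 109900 kJ = 109.9 MJ.

110 MJ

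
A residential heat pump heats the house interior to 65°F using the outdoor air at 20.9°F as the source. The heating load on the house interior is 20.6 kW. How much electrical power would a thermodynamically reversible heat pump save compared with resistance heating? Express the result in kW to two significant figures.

In absolute terms T_C = 266.98 K and T_H = 291.48 K, so ΔT = 24.50 K.
COP_Carnot = T_H/ΔT = 291.48/24.50 = 11.90.
Resistance heating needs Ẇ_res = Q̇_H = 20.60 kW; the reversible heat pump needs only Ẇ_hp = Q̇_H/COP = 1.731 kW.
Saving = 20.60 − 1.731 = 18.87 kW.

19 kW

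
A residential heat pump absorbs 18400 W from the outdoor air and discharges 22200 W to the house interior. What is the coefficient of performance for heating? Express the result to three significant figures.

5.84

The first law gives Q̇_H = Q̇_C + Ẇ, so the three rates are Q̇_C = 18400, Q̇_H = 22200, Ẇ = 3800 W.
COP_HP = Q̇_H/Ẇ = 22200/3800 = 5.842.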